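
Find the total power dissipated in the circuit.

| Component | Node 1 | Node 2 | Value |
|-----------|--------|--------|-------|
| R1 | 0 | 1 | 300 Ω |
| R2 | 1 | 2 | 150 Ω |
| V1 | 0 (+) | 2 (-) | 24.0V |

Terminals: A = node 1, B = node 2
Nodal analysis, taking node 2 as the 0 V reference.
Source V1 fixes V_0 = 24 V.
KCL at each unknown node (sum of currents leaving = 0; resistances in Ω):
  Node 1: (V_1 - 24)/300 + (V_1 - 0)/150 = 0
Collecting terms: 0.01 × V_1 = 0.08  =>  V_1 = 8 V
Power in each resistor, P = (ΔV)²/R:
  P_R1 = (24 - 8)²/300 = 0.8533 W
  P_R2 = (8 - 0)²/150 = 0.4267 W
P_total = P_R1 + P_R2 = 1.28 W

Final answer: 1.28 W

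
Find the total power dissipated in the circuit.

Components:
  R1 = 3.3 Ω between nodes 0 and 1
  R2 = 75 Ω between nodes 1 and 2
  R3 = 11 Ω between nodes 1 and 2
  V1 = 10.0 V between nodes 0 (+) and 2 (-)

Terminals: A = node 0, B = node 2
Nodal analysis, taking node 2 as the 0 V reference.
Source V1 fixes V_0 = 10 V.
KCL at each unknown node (sum of currents leaving = 0; resistances in Ω):
  Node 1: (V_1 - 10)/3.3 + (V_1 - 0)/75 + (V_1 - 0)/11 = 0
Collecting terms: 0.4073 × V_1 = 3.03  =>  V_1 = 7.44 V
Power in each resistor, P = (ΔV)²/R:
  P_R1 = (10 - 7.44)²/3.3 = 1.985 W
  P_R2 = (7.44 - 0)²/75 = 0.7381 W
  P_R3 = (7.44 - 0)²/11 = 5.033 W
P_total = P_R1 + P_R2 + P_R3 = 7.756 W

Final answer: 7.756 W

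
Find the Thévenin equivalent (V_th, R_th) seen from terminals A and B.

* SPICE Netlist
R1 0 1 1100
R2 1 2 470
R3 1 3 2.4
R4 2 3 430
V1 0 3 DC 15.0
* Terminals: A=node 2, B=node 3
Step 1 — V_th is the open-circuit voltage V_A - V_B (nothing connected across the terminals).
Nodal analysis, taking node 3 as the 0 V reference.
Source V1 fixes V_0 = 15 V.
KCL at each unknown node (sum of currents leaving = 0; resistances in Ω):
  Node 1: (V_1 - 15)/1100 + (V_1 - V_2)/470 + (V_1 - 0)/2.4 = 0
  Node 2: (V_2 - V_1)/470 + (V_2 - 0)/430 = 0
Collecting terms (coefficients in siemens):
  0.4197·V_1 - 0.002128·V_2 = 0.01364
  0.004453·V_2 - 0.002128·V_1 = 0
Determinant D = (0.4197)(0.004453) - (-0.002128)(-0.002128) = 0.001865
V_1 = [(0.01364)(0.004453) - (-0.002128)(0)]/D = 0.03257 V
V_2 = [(0.4197)(0) - (0.01364)(-0.002128)]/D = 0.01556 V
V_th = V_2 - V_3 = 0.01556 - 0 = 0.01556 V
Step 2 — R_th: zero the source — replace V1 by a short circuit (node 3 merges into node 0) — and find the resistance seen between A (node 2) and B (node 0).
Reduce the network between node 2 (A) and node 0 (B) by series/parallel combination:
  Rp1 = R1 ‖ R3 (parallel, both between nodes 0 and 1) = 1/(1/1100 + 1/2.4) = 2.395 Ω
  Rs1 = R2 + Rp1 (series, joined only at node 1) = 470 + 2.395 = 472.4 Ω
  Rp2 = R4 ‖ Rs1 (parallel, both between nodes 0 and 2) = 1/(1/430 + 1/472.4) = 225.1 Ω
R_th = 225.1 Ω

Final answer: V_th = 0.01556 V, R_th = 225.1 Ω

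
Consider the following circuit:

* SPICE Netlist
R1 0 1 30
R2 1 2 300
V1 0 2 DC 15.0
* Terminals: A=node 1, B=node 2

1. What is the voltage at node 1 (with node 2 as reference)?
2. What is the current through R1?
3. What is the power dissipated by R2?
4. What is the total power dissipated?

Nodal analysis, taking node 2 as the 0 V reference.
Source V1 fixes V_0 = 15 V.
KCL at each unknown node (sum of currents leaving = 0; resistances in Ω):
  Node 1: (V_1 - 15)/30 + (V_1 - 0)/300 = 0
Collecting terms: 0.03667 × V_1 = 0.5  =>  V_1 = 13.64 V
Part 1:
  Read off the nodal solution: V_1 = 13.64 V
Part 2:
  I_R1 = (V_0 - V_1)/R1 = (15 - 13.64)/30 = 0.04545 A
  Magnitude: I_R1 = 0.04545 A
Part 3:
  I_R2 = (V_1 - V_2)/R2 = (13.64 - 0)/300 = 0.04545 A
  P_R2 = I_R2² × R2 = (0.04545)² × 300 = 0.6198 W
Part 4:
  Power in each resistor, P = (ΔV)²/R:
    P_R1 = (15 - 13.64)²/30 = 0.06198 W
    P_R2 = (13.64 - 0)²/300 = 0.6198 W
  P_total = P_R1 + P_R2 = 0.6818 W

Final answers:
1. V_1 = 13.64 V
2. I_R1 = 0.04545 A
3. P_R2 = 0.6198 W
4. P_total = 0.6818 W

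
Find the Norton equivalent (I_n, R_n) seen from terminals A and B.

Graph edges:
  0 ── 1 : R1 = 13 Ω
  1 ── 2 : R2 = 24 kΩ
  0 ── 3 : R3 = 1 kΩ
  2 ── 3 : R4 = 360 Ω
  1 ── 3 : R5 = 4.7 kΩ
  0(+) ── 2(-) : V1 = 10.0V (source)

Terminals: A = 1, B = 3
Find the Thévenin equivalent first; then I_n = V_th/R_th and R_n = R_th.
Step 1 — V_th is the open-circuit voltage V_A - V_B (nothing connected across the terminals).
Nodal analysis, taking node 2 as the 0 V reference.
Source V1 fixes V_0 = 10 V.
KCL at each unknown node (sum of currents leaving = 0; resistances in Ω):
  Node 1: (V_1 - 10)/13 + (V_1 - 0)/24000 + (V_1 - V_3)/4700 = 0
  Node 3: (V_3 - 10)/1000 + (V_3 - 0)/360 + (V_3 - V_1)/4700 = 0
Collecting terms (coefficients in siemens):
  0.07718·V_1 - 0.0002128·V_3 = 0.7692
  0.003991·V_3 - 0.0002128·V_1 = 0.01
Determinant D = (0.07718)(0.003991) - (-0.0002128)(-0.0002128) = 0.0003079
V_1 = [(0.7692)(0.003991) - (-0.0002128)(0.01)]/D = 9.975 V
V_3 = [(0.07718)(0.01) - (0.7692)(-0.0002128)]/D = 3.038 V
V_th = V_1 - V_3 = 9.975 - 3.038 = 6.938 V
Step 2 — R_th: zero the source — replace V1 by a short circuit (node 2 merges into node 0) — and find the resistance seen between A (node 1) and B (node 3).
Reduce the network between node 1 (A) and node 3 (B) by series/parallel combination:
  Rp1 = R1 ‖ R2 (parallel, both between nodes 0 and 1) = 1/(1/13 + 1/24000) = 12.99 Ω
  Rp2 = R3 ‖ R4 (parallel, both between nodes 0 and 3) = 1/(1/1000 + 1/360) = 264.7 Ω
  Rs1 = Rp1 + Rp2 (series, joined only at node 0) = 12.99 + 264.7 = 277.7 Ω
  Rp3 = R5 ‖ Rs1 (parallel, both between nodes 1 and 3) = 1/(1/4700 + 1/277.7) = 262.2 Ω
R_th = 262.2 Ω
I_n = V_th/R_th = 6.938/262.2 = 0.02646 A, and R_n = R_th = 262.2 Ω

Final answer: I_n = 0.02646 A, R_n = 262.2 Ω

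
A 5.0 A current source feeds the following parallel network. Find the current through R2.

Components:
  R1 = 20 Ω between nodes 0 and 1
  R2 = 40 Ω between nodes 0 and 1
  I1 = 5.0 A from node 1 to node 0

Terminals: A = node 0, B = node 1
All resistors sit directly between nodes 0 and 1, so they are in parallel and share one voltage V; the full source current 5 A splits among them.
1/R_par = 1/20 + 1/40 = 0.075 S  =>  R_par = 13.33 Ω
V = I × R_par = 5 × 13.33 = 66.67 V
I_R2 = V/R2 = 66.67/40 = 1.667 A

Final answer: 1.667 A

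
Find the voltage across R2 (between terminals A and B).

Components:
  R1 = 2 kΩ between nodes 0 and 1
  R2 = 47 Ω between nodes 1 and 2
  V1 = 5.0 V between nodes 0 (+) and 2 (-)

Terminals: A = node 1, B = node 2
R1 and R2 are in series across V1 (node 0 → node 1 → node 2), and the output A–B is taken across R2, so this is a voltage divider.
Series current: I = V1/(R1 + R2) = 5/(2000 + 47) = 5/2047 = 0.002443 A
V_R2 = I × R2 = V1 × R2/(R1 + R2) = 5 × 47/2047 = 0.1148 V

Final answer: 0.1148 V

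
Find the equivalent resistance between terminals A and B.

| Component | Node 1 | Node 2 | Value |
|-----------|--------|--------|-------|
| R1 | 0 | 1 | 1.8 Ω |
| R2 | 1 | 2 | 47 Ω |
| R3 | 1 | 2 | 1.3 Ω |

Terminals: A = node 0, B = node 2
Reduce the network between node 0 (A) and node 2 (B) by series/parallel combination:
  Rp1 = R2 ‖ R3 (parallel, both between nodes 1 and 2) = 1/(1/47 + 1/1.3) = 1.265 Ω
  Rs1 = R1 + Rp1 (series, joined only at node 1) = 1.8 + 1.265 = 3.065 Ω
R_eq = 3.065 Ω

Final answer: 3.065 Ω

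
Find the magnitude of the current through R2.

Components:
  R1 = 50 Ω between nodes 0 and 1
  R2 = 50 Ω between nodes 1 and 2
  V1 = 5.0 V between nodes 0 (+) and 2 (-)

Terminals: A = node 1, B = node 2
Nodal analysis, taking node 2 as the 0 V reference.
Source V1 fixes V_0 = 5 V.
KCL at each unknown node (sum of currents leaving = 0; resistances in Ω):
  Node 1: (V_1 - 5)/50 + (V_1 - 0)/50 = 0
Collecting terms: 0.04 × V_1 = 0.1  =>  V_1 = 2.5 V
I_R2 = (V_1 - V_2)/R2 = (2.5 - 0)/50 = 0.05 A
|I_R2| = 0.05 A

Final answer: |I_R2| = 0.05 A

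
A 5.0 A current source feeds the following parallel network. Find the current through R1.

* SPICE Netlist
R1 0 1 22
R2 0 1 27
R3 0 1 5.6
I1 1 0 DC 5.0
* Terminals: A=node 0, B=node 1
All resistors sit directly between nodes 0 and 1, so they are in parallel and share one voltage V; the full source current 5 A splits among them.
1/R_par = 1/22 + 1/27 + 1/5.6 = 0.2611 S  =>  R_par = 3.83 Ω
V = I × R_par = 5 × 3.83 = 19.15 V
I_R1 = V/R1 = 19.15/22 = 0.8706 A

Final answer: 0.8706 A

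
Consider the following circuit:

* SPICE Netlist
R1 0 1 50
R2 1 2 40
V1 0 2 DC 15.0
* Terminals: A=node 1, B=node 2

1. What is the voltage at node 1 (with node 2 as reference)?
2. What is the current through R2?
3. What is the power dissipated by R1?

Nodal analysis, taking node 2 as the 0 V reference.
Source V1 fixes V_0 = 15 V.
KCL at each unknown node (sum of currents leaving = 0; resistances in Ω):
  Node 1: (V_1 - 15)/50 + (V_1 - 0)/40 = 0
Collecting terms: 0.045 × V_1 = 0.3  =>  V_1 = 6.667 V
Part 1:
  Read off the nodal solution: V_1 = 6.667 V
Part 2:
  I_R2 = (V_1 - V_2)/R2 = (6.667 - 0)/40 = 0.1667 A
  Magnitude: I_R2 = 0.1667 A
Part 3:
  I_R1 = (V_0 - V_1)/R1 = (15 - 6.667)/50 = 0.1667 A
  P_R1 = I_R1² × R1 = (0.1667)² × 50 = 1.389 W

Final answers:
1. V_1 = 6.667 V
2. I_R2 = 0.1667 A
3. P_R1 = 1.389 W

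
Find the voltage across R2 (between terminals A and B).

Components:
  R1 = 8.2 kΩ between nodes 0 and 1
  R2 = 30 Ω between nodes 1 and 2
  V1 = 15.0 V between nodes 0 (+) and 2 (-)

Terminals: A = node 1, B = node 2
R1 and R2 are in series across V1 (node 0 → node 1 → node 2), and the output A–B is taken across R2, so this is a voltage divider.
Series current: I = V1/(R1 + R2) = 15/(8200 + 30) = 15/8230 = 0.001823 A
V_R2 = I × R2 = V1 × R2/(R1 + R2) = 15 × 30/8230 = 0.05468 V

Final answer: 0.05468 V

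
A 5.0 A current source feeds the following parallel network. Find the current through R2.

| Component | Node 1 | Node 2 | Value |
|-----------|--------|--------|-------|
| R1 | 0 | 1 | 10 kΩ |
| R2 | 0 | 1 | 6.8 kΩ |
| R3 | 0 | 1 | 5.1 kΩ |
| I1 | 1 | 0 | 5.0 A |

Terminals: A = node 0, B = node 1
All resistors sit directly between nodes 0 and 1, so they are in parallel and share one voltage V; the full source current 5 A splits among them.
1/R_par = 1/10000 + 1/6800 + 1/5100 = 0.0004431 S  =>  R_par = 2257 Ω
V = I × R_par = 5 × 2257 = 11280 V
I_R2 = V/R2 = 11280/6800 = 1.659 A

Final answer: 1.659 A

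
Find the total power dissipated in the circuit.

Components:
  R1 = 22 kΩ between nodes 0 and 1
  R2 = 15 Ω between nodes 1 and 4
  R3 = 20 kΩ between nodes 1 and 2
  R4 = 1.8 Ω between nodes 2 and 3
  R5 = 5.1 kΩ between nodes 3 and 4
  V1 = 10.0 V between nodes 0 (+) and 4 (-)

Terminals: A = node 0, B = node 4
Nodal analysis, taking node 4 as the 0 V reference.
Source V1 fixes V_0 = 10 V.
KCL at each unknown node (sum of currents leaving = 0; resistances in Ω):
  Node 1: (V_1 - 10)/22000 + (V_1 - 0)/15 + (V_1 - V_2)/20000 = 0
  Node 2: (V_2 - V_1)/20000 + (V_2 - V_3)/1.8 = 0
  Node 3: (V_3 - V_2)/1.8 + (V_3 - 0)/5100 = 0
Collecting terms (coefficients in siemens):
  0.06676·V_1 - 0.00005·V_2 = 0.0004545
  0.5556·V_2 - 0.00005·V_1 - 0.5556·V_3 = 0
  0.5558·V_3 - 0.5556·V_2 = 0
Solving these 3 simultaneous equations (Gaussian elimination) gives:
  V_1 = 0.006809 V, V_2 = 0.001384 V, V_3 = 0.001383 V
Power in each resistor, P = (ΔV)²/R:
  P_R1 = (10 - 0.006809)²/22000 = 0.004539 W
  P_R2 = (0.006809 - 0)²/15 = 0.000003091 W
  P_R3 = (0.006809 - 0.001384)²/20000 = 0.000000001472 W
  P_R4 = (0.001384 - 0.001383)²/1.8 = 0.0000000000001325 W
  P_R5 = (0.001383 - 0)²/5100 = 0.0000000003753 W
P_total = P_R1 + P_R2 + P_R3 + P_R4 + P_R5 = 0.004542 W

Final answer: 0.004542 W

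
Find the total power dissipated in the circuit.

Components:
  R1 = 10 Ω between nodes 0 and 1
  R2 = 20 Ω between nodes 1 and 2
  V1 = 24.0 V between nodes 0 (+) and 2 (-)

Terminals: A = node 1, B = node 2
Nodal analysis, taking node 2 as the 0 V reference.
Source V1 fixes V_0 = 24 V.
KCL at each unknown node (sum of currents leaving = 0; resistances in Ω):
  Node 1: (V_1 - 24)/10 + (V_1 - 0)/20 = 0
Collecting terms: 0.15 × V_1 = 2.4  =>  V_1 = 16 V
Power in each resistor, P = (ΔV)²/R:
  P_R1 = (24 - 16)²/10 = 6.4 W
  P_R2 = (16 - 0)²/20 = 12.8 W
P_total = P_R1 + P_R2 = 19.2 W

Final answer: 19.2 W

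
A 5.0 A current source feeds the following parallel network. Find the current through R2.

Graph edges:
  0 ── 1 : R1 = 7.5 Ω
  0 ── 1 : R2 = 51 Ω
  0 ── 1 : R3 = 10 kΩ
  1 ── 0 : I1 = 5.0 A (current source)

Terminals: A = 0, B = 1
All resistors sit directly between nodes 0 and 1, so they are in parallel and share one voltage V; the full source current 5 A splits among them.
1/R_par = 1/7.5 + 1/51 + 1/10000 = 0.153 S  =>  R_par = 6.534 Ω
V = I × R_par = 5 × 6.534 = 32.67 V
I_R2 = V/R2 = 32.67/51 = 0.6406 A

Final answer: 0.6406 A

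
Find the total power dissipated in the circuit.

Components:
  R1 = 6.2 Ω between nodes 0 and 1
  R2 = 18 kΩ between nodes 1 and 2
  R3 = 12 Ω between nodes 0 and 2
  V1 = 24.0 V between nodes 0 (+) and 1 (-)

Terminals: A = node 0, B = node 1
Nodal analysis, taking node 1 as the 0 V reference.
Source V1 fixes V_0 = 24 V.
KCL at each unknown node (sum of currents leaving = 0; resistances in Ω):
  Node 2: (V_2 - 0)/18000 + (V_2 - 24)/12 = 0
Collecting terms: 0.08339 × V_2 = 2  =>  V_2 = 23.98 V
Power in each resistor, P = (ΔV)²/R:
  P_R1 = (24 - 0)²/6.2 = 92.9 W
  P_R2 = (0 - 23.98)²/18000 = 0.03196 W
  P_R3 = (24 - 23.98)²/12 = 0.0000213 W
P_total = P_R1 + P_R2 + P_R3 = 92.94 W

Final answer: 92.94 W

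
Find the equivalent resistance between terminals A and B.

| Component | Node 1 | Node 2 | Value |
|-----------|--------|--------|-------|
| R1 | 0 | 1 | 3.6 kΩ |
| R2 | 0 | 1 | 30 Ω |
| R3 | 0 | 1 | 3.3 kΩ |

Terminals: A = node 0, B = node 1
Reduce the network between node 0 (A) and node 1 (B) by series/parallel combination:
  Rp1 = R1 ‖ R2 ‖ R3 (parallel, all between nodes 0 and 1) = 1/(1/3600 + 1/30 + 1/3300) = 29.49 Ω
R_eq = 29.49 Ω

Final answer: 29.49 Ω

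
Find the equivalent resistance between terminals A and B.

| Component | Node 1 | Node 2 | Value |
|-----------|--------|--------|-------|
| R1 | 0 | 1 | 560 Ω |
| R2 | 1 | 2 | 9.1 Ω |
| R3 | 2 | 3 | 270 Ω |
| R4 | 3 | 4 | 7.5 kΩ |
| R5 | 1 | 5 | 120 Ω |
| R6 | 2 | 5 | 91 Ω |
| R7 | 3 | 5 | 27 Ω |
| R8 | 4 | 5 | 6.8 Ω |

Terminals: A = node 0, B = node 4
The network is not a plain series/parallel combination. Inject a 1 A test current into terminal A (node 0) and return it from terminal B (node 4); then R_eq = V_A / (1 A).
Nodal analysis, taking node 4 as the 0 V reference.
Current source I_test pushes 1 A into node 0 and draws it out of node 4.
KCL at each unknown node (sum of currents leaving = 0; resistances in Ω):
  Node 0: (V_0 - V_1)/560 - 1 = 0
  Node 1: (V_1 - V_0)/560 + (V_1 - V_2)/9.1 + (V_1 - V_5)/120 = 0
  Node 2: (V_2 - V_1)/9.1 + (V_2 - V_3)/270 + (V_2 - V_5)/91 = 0
  Node 3: (V_3 - V_2)/270 + (V_3 - 0)/7500 + (V_3 - V_5)/27 = 0
  Node 5: (V_5 - V_1)/120 + (V_5 - V_2)/91 + (V_5 - V_3)/27 + (V_5 - 0)/6.8 = 0
Collecting terms (coefficients in siemens):
  0.001786·V_0 - 0.001786·V_1 = 1
  0.12·V_1 - 0.001786·V_0 - 0.1099·V_2 - 0.008333·V_5 = 0
  0.1246·V_2 - 0.1099·V_1 - 0.003704·V_3 - 0.01099·V_5 = 0
  0.04087·V_3 - 0.003704·V_2 - 0.03704·V_5 = 0
  0.2034·V_5 - 0.008333·V_1 - 0.01099·V_2 - 0.03704·V_3 = 0
Solving these 5 simultaneous equations (Gaussian elimination) gives:
  V_0 = 614.3 V, V_1 = 54.33 V, V_2 = 48.84 V, V_3 = 10.58 V
  V_5 = 6.79 V
R_eq = V_0 / 1 A = 614.3 Ω

Final answer: 614.3 Ω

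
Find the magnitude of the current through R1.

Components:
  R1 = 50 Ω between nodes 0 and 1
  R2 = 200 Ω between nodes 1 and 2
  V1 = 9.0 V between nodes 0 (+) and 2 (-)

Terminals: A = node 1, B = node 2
Nodal analysis, taking node 2 as the 0 V reference.
Source V1 fixes V_0 = 9 V.
KCL at each unknown node (sum of currents leaving = 0; resistances in Ω):
  Node 1: (V_1 - 9)/50 + (V_1 - 0)/200 = 0
Collecting terms: 0.025 × V_1 = 0.18  =>  V_1 = 7.2 V
I_R1 = (V_0 - V_1)/R1 = (9 - 7.2)/50 = 0.036 A
|I_R1| = 0.036 A

Final answer: |I_R1| = 0.036 A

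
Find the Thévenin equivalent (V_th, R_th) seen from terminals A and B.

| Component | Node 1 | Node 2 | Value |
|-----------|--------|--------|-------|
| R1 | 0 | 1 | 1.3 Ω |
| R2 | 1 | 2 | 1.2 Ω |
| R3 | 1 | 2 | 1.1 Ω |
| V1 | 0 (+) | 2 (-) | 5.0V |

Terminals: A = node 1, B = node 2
Step 1 — V_th is the open-circuit voltage V_A - V_B (nothing connected across the terminals).
Nodal analysis, taking node 2 as the 0 V reference.
Source V1 fixes V_0 = 5 V.
KCL at each unknown node (sum of currents leaving = 0; resistances in Ω):
  Node 1: (V_1 - 5)/1.3 + (V_1 - 0)/1.2 + (V_1 - 0)/1.1 = 0
Collecting terms: 2.512 × V_1 = 3.846  =>  V_1 = 1.531 V
V_th = V_1 - V_2 = 1.531 - 0 = 1.531 V
Step 2 — R_th: zero the source — replace V1 by a short circuit (node 2 merges into node 0) — and find the resistance seen between A (node 1) and B (node 0).
Reduce the network between node 1 (A) and node 0 (B) by series/parallel combination:
  Rp1 = R1 ‖ R2 ‖ R3 (parallel, all between nodes 0 and 1) = 1/(1/1.3 + 1/1.2 + 1/1.1) = 0.3981 Ω
R_th = 0.3981 Ω

Final answer: V_th = 1.531 V, R_th = 0.3981 Ω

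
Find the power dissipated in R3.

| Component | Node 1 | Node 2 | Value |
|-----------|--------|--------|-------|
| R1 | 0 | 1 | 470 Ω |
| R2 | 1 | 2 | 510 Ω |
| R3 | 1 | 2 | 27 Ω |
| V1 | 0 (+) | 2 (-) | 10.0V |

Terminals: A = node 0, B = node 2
Nodal analysis, taking node 2 as the 0 V reference.
Source V1 fixes V_0 = 10 V.
KCL at each unknown node (sum of currents leaving = 0; resistances in Ω):
  Node 1: (V_1 - 10)/470 + (V_1 - 0)/510 + (V_1 - 0)/27 = 0
Collecting terms: 0.04113 × V_1 = 0.02128  =>  V_1 = 0.5174 V
I_R3 = (V_1 - V_2)/R3 = (0.5174 - 0)/27 = 0.01916 A
P_R3 = I_R3² × R3 = (0.01916)² × 27 = 0.009913 W

Final answer: 0.009913 W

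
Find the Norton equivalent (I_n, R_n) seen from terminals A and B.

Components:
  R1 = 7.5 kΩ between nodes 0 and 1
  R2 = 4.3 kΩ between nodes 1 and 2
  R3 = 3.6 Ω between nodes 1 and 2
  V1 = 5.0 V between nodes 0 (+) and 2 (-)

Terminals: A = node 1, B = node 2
Find the Thévenin equivalent first; then I_n = V_th/R_th and R_n = R_th.
Step 1 — V_th is the open-circuit voltage V_A - V_B (nothing connected across the terminals).
Nodal analysis, taking node 2 as the 0 V reference.
Source V1 fixes V_0 = 5 V.
KCL at each unknown node (sum of currents leaving = 0; resistances in Ω):
  Node 1: (V_1 - 5)/7500 + (V_1 - 0)/4300 + (V_1 - 0)/3.6 = 0
Collecting terms: 0.2781 × V_1 = 0.0006667  =>  V_1 = 0.002397 V
V_th = V_1 - V_2 = 0.002397 - 0 = 0.002397 V
Step 2 — R_th: zero the source — replace V1 by a short circuit (node 2 merges into node 0) — and find the resistance seen between A (node 1) and B (node 0).
Reduce the network between node 1 (A) and node 0 (B) by series/parallel combination:
  Rp1 = R1 ‖ R2 ‖ R3 (parallel, all between nodes 0 and 1) = 1/(1/7500 + 1/4300 + 1/3.6) = 3.595 Ω
R_th = 3.595 Ω
I_n = V_th/R_th = 0.002397/3.595 = 0.0006667 A, and R_n = R_th = 3.595 Ω

Final answer: I_n = 0.0006667 A, R_n = 3.595 Ω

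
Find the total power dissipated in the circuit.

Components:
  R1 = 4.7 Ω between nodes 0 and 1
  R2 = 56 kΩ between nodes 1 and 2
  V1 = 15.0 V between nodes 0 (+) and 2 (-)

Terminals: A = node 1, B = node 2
Nodal analysis, taking node 2 as the 0 V reference.
Source V1 fixes V_0 = 15 V.
KCL at each unknown node (sum of currents leaving = 0; resistances in Ω):
  Node 1: (V_1 - 15)/4.7 + (V_1 - 0)/56000 = 0
Collecting terms: 0.2128 × V_1 = 3.191  =>  V_1 = 15 V
Power in each resistor, P = (ΔV)²/R:
  P_R1 = (15 - 15)²/4.7 = 0.0000003372 W
  P_R2 = (15 - 0)²/56000 = 0.004017 W
P_total = P_R1 + P_R2 = 0.004018 W

Final answer: 0.004018 W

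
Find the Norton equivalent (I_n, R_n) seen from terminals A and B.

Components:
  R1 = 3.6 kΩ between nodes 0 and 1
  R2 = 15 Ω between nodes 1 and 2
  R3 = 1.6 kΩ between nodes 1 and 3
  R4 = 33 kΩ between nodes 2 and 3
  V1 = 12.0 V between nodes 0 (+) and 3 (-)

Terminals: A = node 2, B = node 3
Find the Thévenin equivalent first; then I_n = V_th/R_th and R_n = R_th.
Step 1 — V_th is the open-circuit voltage V_A - V_B (nothing connected across the terminals).
Nodal analysis, taking node 3 as the 0 V reference.
Source V1 fixes V_0 = 12 V.
KCL at each unknown node (sum of currents leaving = 0; resistances in Ω):
  Node 1: (V_1 - 12)/3600 + (V_1 - V_2)/15 + (V_1 - 0)/1600 = 0
  Node 2: (V_2 - V_1)/15 + (V_2 - 0)/33000 = 0
Collecting terms (coefficients in siemens):
  0.06757·V_1 - 0.06667·V_2 = 0.003333
  0.0667·V_2 - 0.06667·V_1 = 0
Determinant D = (0.06757)(0.0667) - (-0.06667)(-0.06667) = 0.00006223
V_1 = [(0.003333)(0.0667) - (-0.06667)(0)]/D = 3.572 V
V_2 = [(0.06757)(0) - (0.003333)(-0.06667)]/D = 3.571 V
V_th = V_2 - V_3 = 3.571 - 0 = 3.571 V
Step 2 — R_th: zero the source — replace V1 by a short circuit (node 3 merges into node 0) — and find the resistance seen between A (node 2) and B (node 0).
Reduce the network between node 2 (A) and node 0 (B) by series/parallel combination:
  Rp1 = R1 ‖ R3 (parallel, both between nodes 0 and 1) = 1/(1/3600 + 1/1600) = 1108 Ω
  Rs1 = R2 + Rp1 (series, joined only at node 1) = 15 + 1108 = 1123 Ω
  Rp2 = R4 ‖ Rs1 (parallel, both between nodes 0 and 2) = 1/(1/33000 + 1/1123) = 1086 Ω
R_th = 1.086 kΩ
I_n = V_th/R_th = 3.571/1086 = 0.003289 A, and R_n = R_th = 1.086 kΩ

Final answer: I_n = 0.003289 A, R_n = 1.086 kΩ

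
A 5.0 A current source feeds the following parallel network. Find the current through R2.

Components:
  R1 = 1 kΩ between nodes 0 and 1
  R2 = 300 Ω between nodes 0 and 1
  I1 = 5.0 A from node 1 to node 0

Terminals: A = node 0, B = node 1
All resistors sit directly between nodes 0 and 1, so they are in parallel and share one voltage V; the full source current 5 A splits among them.
1/R_par = 1/1000 + 1/300 = 0.004333 S  =>  R_par = 230.8 Ω
V = I × R_par = 5 × 230.8 = 1154 V
I_R2 = V/R2 = 1154/300 = 3.846 A

Final answer: 3.846 A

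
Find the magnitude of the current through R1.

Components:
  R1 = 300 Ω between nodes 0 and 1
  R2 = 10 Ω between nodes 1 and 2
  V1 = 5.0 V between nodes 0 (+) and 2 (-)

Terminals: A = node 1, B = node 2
Nodal analysis, taking node 2 as the 0 V reference.
Source V1 fixes V_0 = 5 V.
KCL at each unknown node (sum of currents leaving = 0; resistances in Ω):
  Node 1: (V_1 - 5)/300 + (V_1 - 0)/10 = 0
Collecting terms: 0.1033 × V_1 = 0.01667  =>  V_1 = 0.1613 V
I_R1 = (V_0 - V_1)/R1 = (5 - 0.1613)/300 = 0.01613 A
|I_R1| = 0.01613 A

Final answer: |I_R1| = 0.01613 A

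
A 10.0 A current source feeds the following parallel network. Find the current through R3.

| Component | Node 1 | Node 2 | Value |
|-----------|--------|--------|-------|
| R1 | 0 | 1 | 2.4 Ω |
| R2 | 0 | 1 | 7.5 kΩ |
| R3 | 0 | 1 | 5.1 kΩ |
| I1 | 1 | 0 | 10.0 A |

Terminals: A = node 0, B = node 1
All resistors sit directly between nodes 0 and 1, so they are in parallel and share one voltage V; the full source current 10 A splits among them.
1/R_par = 1/2.4 + 1/7500 + 1/5100 = 0.417 S  =>  R_par = 2.398 Ω
V = I × R_par = 10 × 2.398 = 23.98 V
I_R3 = V/R3 = 23.98/5100 = 0.004702 A

Final answer: 0.004702 A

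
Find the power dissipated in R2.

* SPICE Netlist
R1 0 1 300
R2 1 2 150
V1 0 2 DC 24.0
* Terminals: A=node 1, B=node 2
Nodal analysis, taking node 2 as the 0 V reference.
Source V1 fixes V_0 = 24 V.
KCL at each unknown node (sum of currents leaving = 0; resistances in Ω):
  Node 1: (V_1 - 24)/300 + (V_1 - 0)/150 = 0
Collecting terms: 0.01 × V_1 = 0.08  =>  V_1 = 8 V
I_R2 = (V_1 - V_2)/R2 = (8 - 0)/150 = 0.05333 A
P_R2 = I_R2² × R2 = (0.05333)² × 150 = 0.4267 W

Final answer: 0.4267 W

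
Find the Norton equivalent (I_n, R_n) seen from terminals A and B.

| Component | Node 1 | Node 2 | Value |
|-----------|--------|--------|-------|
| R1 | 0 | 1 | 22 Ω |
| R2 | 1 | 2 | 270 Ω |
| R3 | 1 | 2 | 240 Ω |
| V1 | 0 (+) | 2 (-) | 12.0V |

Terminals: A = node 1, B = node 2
Find the Thévenin equivalent first; then I_n = V_th/R_th and R_n = R_th.
Step 1 — V_th is the open-circuit voltage V_A - V_B (nothing connected across the terminals).
Nodal analysis, taking node 2 as the 0 V reference.
Source V1 fixes V_0 = 12 V.
KCL at each unknown node (sum of currents leaving = 0; resistances in Ω):
  Node 1: (V_1 - 12)/22 + (V_1 - 0)/270 + (V_1 - 0)/240 = 0
Collecting terms: 0.05332 × V_1 = 0.5455  =>  V_1 = 10.23 V
V_th = V_1 - V_2 = 10.23 - 0 = 10.23 V
Step 2 — R_th: zero the source — replace V1 by a short circuit (node 2 merges into node 0) — and find the resistance seen between A (node 1) and B (node 0).
Reduce the network between node 1 (A) and node 0 (B) by series/parallel combination:
  Rp1 = R1 ‖ R2 ‖ R3 (parallel, all between nodes 0 and 1) = 1/(1/22 + 1/270 + 1/240) = 18.75 Ω
R_th = 18.75 Ω
I_n = V_th/R_th = 10.23/18.75 = 0.5455 A, and R_n = R_th = 18.75 Ω

Final answer: I_n = 0.5455 A, R_n = 18.75 Ω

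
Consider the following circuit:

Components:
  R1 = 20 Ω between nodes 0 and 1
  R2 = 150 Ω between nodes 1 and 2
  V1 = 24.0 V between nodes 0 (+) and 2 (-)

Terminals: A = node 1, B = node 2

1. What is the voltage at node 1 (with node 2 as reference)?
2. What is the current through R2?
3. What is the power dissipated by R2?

Nodal analysis, taking node 2 as the 0 V reference.
Source V1 fixes V_0 = 24 V.
KCL at each unknown node (sum of currents leaving = 0; resistances in Ω):
  Node 1: (V_1 - 24)/20 + (V_1 - 0)/150 = 0
Collecting terms: 0.05667 × V_1 = 1.2  =>  V_1 = 21.18 V
Part 1:
  Read off the nodal solution: V_1 = 21.18 V
Part 2:
  I_R2 = (V_1 - V_2)/R2 = (21.18 - 0)/150 = 0.1412 A
  Magnitude: I_R2 = 0.1412 A
Part 3:
  I_R2 = (V_1 - V_2)/R2 = (21.18 - 0)/150 = 0.1412 A
  P_R2 = I_R2² × R2 = (0.1412)² × 150 = 2.99 W

Final answers:
1. V_1 = 21.18 V
2. I_R2 = 0.1412 A
3. P_R2 = 2.99 W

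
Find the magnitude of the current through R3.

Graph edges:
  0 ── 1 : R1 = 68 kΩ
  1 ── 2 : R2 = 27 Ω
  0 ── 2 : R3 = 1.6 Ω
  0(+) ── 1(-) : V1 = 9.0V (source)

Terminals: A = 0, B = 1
Nodal analysis, taking node 1 as the 0 V reference.
Source V1 fixes V_0 = 9 V.
KCL at each unknown node (sum of currents leaving = 0; resistances in Ω):
  Node 2: (V_2 - 0)/27 + (V_2 - 9)/1.6 = 0
Collecting terms: 0.662 × V_2 = 5.625  =>  V_2 = 8.497 V
I_R3 = (V_0 - V_2)/R3 = (9 - 8.497)/1.6 = 0.3147 A
|I_R3| = 0.3147 A

Final answer: |I_R3| = 0.3147 A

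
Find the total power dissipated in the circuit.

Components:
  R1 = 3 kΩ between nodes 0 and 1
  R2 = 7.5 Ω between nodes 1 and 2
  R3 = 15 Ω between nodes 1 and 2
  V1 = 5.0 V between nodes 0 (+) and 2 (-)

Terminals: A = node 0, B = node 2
Nodal analysis, taking node 2 as the 0 V reference.
Source V1 fixes V_0 = 5 V.
KCL at each unknown node (sum of currents leaving = 0; resistances in Ω):
  Node 1: (V_1 - 5)/3000 + (V_1 - 0)/7.5 + (V_1 - 0)/15 = 0
Collecting terms: 0.2003 × V_1 = 0.001667  =>  V_1 = 0.008319 V
Power in each resistor, P = (ΔV)²/R:
  P_R1 = (5 - 0.008319)²/3000 = 0.008306 W
  P_R2 = (0.008319 - 0)²/7.5 = 0.000009228 W
  P_R3 = (0.008319 - 0)²/15 = 0.000004614 W
P_total = P_R1 + P_R2 + P_R3 = 0.008319 W

Final answer: 0.008319 W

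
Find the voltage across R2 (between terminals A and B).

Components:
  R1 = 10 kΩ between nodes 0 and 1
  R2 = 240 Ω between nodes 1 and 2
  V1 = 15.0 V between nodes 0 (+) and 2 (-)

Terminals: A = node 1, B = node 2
R1 and R2 are in series across V1 (node 0 → node 1 → node 2), and the output A–B is taken across R2, so this is a voltage divider.
Series current: I = V1/(R1 + R2) = 15/(10000 + 240) = 15/10240 = 0.001465 A
V_R2 = I × R2 = V1 × R2/(R1 + R2) = 15 × 240/10240 = 0.3516 V

Final answer: 0.3516 V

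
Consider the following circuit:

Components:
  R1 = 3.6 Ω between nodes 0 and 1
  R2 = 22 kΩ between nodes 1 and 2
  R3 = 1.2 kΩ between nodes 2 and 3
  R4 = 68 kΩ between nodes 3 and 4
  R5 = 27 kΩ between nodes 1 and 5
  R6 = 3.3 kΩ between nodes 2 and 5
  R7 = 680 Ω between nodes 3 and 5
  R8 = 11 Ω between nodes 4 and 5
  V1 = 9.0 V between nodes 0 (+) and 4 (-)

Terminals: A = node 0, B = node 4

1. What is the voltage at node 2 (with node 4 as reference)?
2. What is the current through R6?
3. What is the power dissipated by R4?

Nodal analysis, taking node 4 as the 0 V reference.
Source V1 fixes V_0 = 9 V.
KCL at each unknown node (sum of currents leaving = 0; resistances in Ω):
  Node 1: (V_1 - 9)/3.6 + (V_1 - V_2)/22000 + (V_1 - V_5)/27000 = 0
  Node 2: (V_2 - V_1)/22000 + (V_2 - V_3)/1200 + (V_2 - V_5)/3300 = 0
  Node 3: (V_3 - V_2)/1200 + (V_3 - 0)/68000 + (V_3 - V_5)/680 = 0
  Node 5: (V_5 - V_1)/27000 + (V_5 - V_2)/3300 + (V_5 - V_3)/680 + (V_5 - 0)/11 = 0
Collecting terms (coefficients in siemens):
  0.2779·V_1 - 0.00004545·V_2 - 0.00003704·V_5 = 2.5
  0.001182·V_2 - 0.00004545·V_1 - 0.0008333·V_3 - 0.000303·V_5 = 0
  0.002319·V_3 - 0.0008333·V_2 - 0.001471·V_5 = 0
  0.09272·V_5 - 0.00003704·V_1 - 0.000303·V_2 - 0.001471·V_3 = 0
Solving these 4 simultaneous equations (Gaussian elimination) gives:
  V_1 = 8.997 V, V_2 = 0.471 V, V_3 = 0.1743 V, V_5 = 0.007897 V
Part 1:
  Read off the nodal solution: V_2 = 0.471 V
Part 2:
  I_R6 = (V_2 - V_5)/R6 = (0.471 - 0.007897)/3300 = 0.0001403 A
  Magnitude: I_R6 = 0.0001403 A
Part 3:
  I_R4 = (V_3 - V_4)/R4 = (0.1743 - 0)/68000 = 0.000002563 A
  P_R4 = I_R4² × R4 = (0.000002563)² × 68000 = 0.0000004467 W

Final answers:
1. V_2 = 0.471 V
2. I_R6 = 0.0001403 A
3. P_R4 = 4.467e-07 W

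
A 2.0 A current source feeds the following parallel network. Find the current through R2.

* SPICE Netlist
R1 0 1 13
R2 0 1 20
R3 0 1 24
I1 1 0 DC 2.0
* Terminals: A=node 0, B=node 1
All resistors sit directly between nodes 0 and 1, so they are in parallel and share one voltage V; the full source current 2 A splits among them.
1/R_par = 1/13 + 1/20 + 1/24 = 0.1686 S  =>  R_par = 5.932 Ω
V = I × R_par = 2 × 5.932 = 11.86 V
I_R2 = V/R2 = 11.86/20 = 0.5932 A

Final answer: 0.5932 A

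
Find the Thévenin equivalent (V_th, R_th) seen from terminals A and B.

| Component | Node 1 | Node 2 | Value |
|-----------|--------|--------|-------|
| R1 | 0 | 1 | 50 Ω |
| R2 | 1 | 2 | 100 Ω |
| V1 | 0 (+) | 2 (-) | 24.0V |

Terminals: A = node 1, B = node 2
Step 1 — V_th is the open-circuit voltage V_A - V_B (nothing connected across the terminals).
Nodal analysis, taking node 2 as the 0 V reference.
Source V1 fixes V_0 = 24 V.
KCL at each unknown node (sum of currents leaving = 0; resistances in Ω):
  Node 1: (V_1 - 24)/50 + (V_1 - 0)/100 = 0
Collecting terms: 0.03 × V_1 = 0.48  =>  V_1 = 16 V
V_th = V_1 - V_2 = 16 - 0 = 16 V
Step 2 — R_th: zero the source — replace V1 by a short circuit (node 2 merges into node 0) — and find the resistance seen between A (node 1) and B (node 0).
Reduce the network between node 1 (A) and node 0 (B) by series/parallel combination:
  Rp1 = R1 ‖ R2 (parallel, both between nodes 0 and 1) = 1/(1/50 + 1/100) = 33.33 Ω
R_th = 33.33 Ω

Final answer: V_th = 16 V, R_th = 33.33 Ω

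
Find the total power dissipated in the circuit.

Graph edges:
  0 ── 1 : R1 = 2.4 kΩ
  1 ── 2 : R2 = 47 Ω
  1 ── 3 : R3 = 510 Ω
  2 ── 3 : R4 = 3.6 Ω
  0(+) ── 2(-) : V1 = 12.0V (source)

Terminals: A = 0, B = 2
Nodal analysis, taking node 2 as the 0 V reference.
Source V1 fixes V_0 = 12 V.
KCL at each unknown node (sum of currents leaving = 0; resistances in Ω):
  Node 1: (V_1 - 12)/2400 + (V_1 - 0)/47 + (V_1 - V_3)/510 = 0
  Node 3: (V_3 - V_1)/510 + (V_3 - 0)/3.6 = 0
Collecting terms (coefficients in siemens):
  0.02365·V_1 - 0.001961·V_3 = 0.005
  0.2797·V_3 - 0.001961·V_1 = 0
Determinant D = (0.02365)(0.2797) - (-0.001961)(-0.001961) = 0.006613
V_1 = [(0.005)(0.2797) - (-0.001961)(0)]/D = 0.2115 V
V_3 = [(0.02365)(0) - (0.005)(-0.001961)]/D = 0.001482 V
Power in each resistor, P = (ΔV)²/R:
  P_R1 = (12 - 0.2115)²/2400 = 0.0579 W
  P_R2 = (0.2115 - 0)²/47 = 0.0009518 W
  P_R3 = (0.2115 - 0.001482)²/510 = 0.00008649 W
  P_R4 = (0 - 0.001482)²/3.6 = 0.0000006105 W
P_total = P_R1 + P_R2 + P_R3 + P_R4 = 0.05894 W

Final answer: 0.05894 W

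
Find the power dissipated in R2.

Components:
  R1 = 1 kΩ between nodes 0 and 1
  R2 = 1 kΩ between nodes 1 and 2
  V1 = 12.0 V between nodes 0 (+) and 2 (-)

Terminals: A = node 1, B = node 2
Nodal analysis, taking node 2 as the 0 V reference.
Source V1 fixes V_0 = 12 V.
KCL at each unknown node (sum of currents leaving = 0; resistances in Ω):
  Node 1: (V_1 - 12)/1000 + (V_1 - 0)/1000 = 0
Collecting terms: 0.002 × V_1 = 0.012  =>  V_1 = 6 V
I_R2 = (V_1 - V_2)/R2 = (6 - 0)/1000 = 0.006 A
P_R2 = I_R2² × R2 = (0.006)² × 1000 = 0.036 W

Final answer: 0.036 W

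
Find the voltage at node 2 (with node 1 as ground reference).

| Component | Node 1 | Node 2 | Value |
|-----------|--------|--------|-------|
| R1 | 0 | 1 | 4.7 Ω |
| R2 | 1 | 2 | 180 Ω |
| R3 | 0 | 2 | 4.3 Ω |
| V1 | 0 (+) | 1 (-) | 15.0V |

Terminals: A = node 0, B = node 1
Nodal analysis, taking node 1 as the 0 V reference.
Source V1 fixes V_0 = 15 V.
KCL at each unknown node (sum of currents leaving = 0; resistances in Ω):
  Node 2: (V_2 - 0)/180 + (V_2 - 15)/4.3 = 0
Collecting terms: 0.2381 × V_2 = 3.488  =>  V_2 = 14.65 V
The requested potential is V_2 = 14.65 V.

Final answer: V_2 = 14.65 V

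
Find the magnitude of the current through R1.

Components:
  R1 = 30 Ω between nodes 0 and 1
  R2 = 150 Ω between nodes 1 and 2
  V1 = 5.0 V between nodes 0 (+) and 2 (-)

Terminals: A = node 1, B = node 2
Nodal analysis, taking node 2 as the 0 V reference.
Source V1 fixes V_0 = 5 V.
KCL at each unknown node (sum of currents leaving = 0; resistances in Ω):
  Node 1: (V_1 - 5)/30 + (V_1 - 0)/150 = 0
Collecting terms: 0.04 × V_1 = 0.1667  =>  V_1 = 4.167 V
I_R1 = (V_0 - V_1)/R1 = (5 - 4.167)/30 = 0.02778 A
|I_R1| = 0.02778 A

Final answer: |I_R1| = 0.02778 A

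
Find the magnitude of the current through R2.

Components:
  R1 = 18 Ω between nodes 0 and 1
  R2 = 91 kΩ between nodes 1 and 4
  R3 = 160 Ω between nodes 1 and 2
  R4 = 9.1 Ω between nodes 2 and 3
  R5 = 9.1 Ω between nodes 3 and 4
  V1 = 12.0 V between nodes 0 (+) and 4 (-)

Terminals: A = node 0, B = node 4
Nodal analysis, taking node 4 as the 0 V reference.
Source V1 fixes V_0 = 12 V.
KCL at each unknown node (sum of currents leaving = 0; resistances in Ω):
  Node 1: (V_1 - 12)/18 + (V_1 - 0)/91000 + (V_1 - V_2)/160 = 0
  Node 2: (V_2 - V_1)/160 + (V_2 - V_3)/9.1 = 0
  Node 3: (V_3 - V_2)/9.1 + (V_3 - 0)/9.1 = 0
Collecting terms (coefficients in siemens):
  0.06182·V_1 - 0.00625·V_2 = 0.6667
  0.1161·V_2 - 0.00625·V_1 - 0.1099·V_3 = 0
  0.2198·V_3 - 0.1099·V_2 = 0
Solving these 3 simultaneous equations (Gaussian elimination) gives:
  V_1 = 10.9 V, V_2 = 1.113 V, V_3 = 0.5565 V
I_R2 = (V_1 - V_4)/R2 = (10.9 - 0)/91000 = 0.0001197 A
|I_R2| = 0.0001197 A

Final answer: |I_R2| = 0.0001197 A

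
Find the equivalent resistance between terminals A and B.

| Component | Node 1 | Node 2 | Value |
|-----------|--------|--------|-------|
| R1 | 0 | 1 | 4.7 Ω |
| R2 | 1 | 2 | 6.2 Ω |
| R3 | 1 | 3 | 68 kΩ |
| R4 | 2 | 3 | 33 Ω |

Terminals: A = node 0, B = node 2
Reduce the network between node 0 (A) and node 2 (B) by series/parallel combination:
  Rs1 = R3 + R4 (series, joined only at node 3) = 68000 + 33 = 68030 Ω
  Rp1 = R2 ‖ Rs1 (parallel, both between nodes 1 and 2) = 1/(1/6.2 + 1/68030) = 6.199 Ω
  Rs2 = R1 + Rp1 (series, joined only at node 1) = 4.7 + 6.199 = 10.9 Ω
R_eq = 10.9 Ω

Final answer: 10.9 Ω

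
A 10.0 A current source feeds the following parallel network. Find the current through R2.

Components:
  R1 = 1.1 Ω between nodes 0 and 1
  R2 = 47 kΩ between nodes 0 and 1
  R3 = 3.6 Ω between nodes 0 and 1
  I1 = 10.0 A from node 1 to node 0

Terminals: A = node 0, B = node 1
All resistors sit directly between nodes 0 and 1, so they are in parallel and share one voltage V; the full source current 10 A splits among them.
1/R_par = 1/1.1 + 1/47000 + 1/3.6 = 1.187 S  =>  R_par = 0.8425 Ω
V = I × R_par = 10 × 0.8425 = 8.425 V
I_R2 = V/R2 = 8.425/47000 = 0.0001793 A

Final answer: 0.0001793 A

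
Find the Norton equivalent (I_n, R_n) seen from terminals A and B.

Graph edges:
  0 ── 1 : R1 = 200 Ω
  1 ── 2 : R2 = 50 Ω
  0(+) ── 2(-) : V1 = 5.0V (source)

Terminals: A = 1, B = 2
Find the Thévenin equivalent first; then I_n = V_th/R_th and R_n = R_th.
Step 1 — V_th is the open-circuit voltage V_A - V_B (nothing connected across the terminals).
Nodal analysis, taking node 2 as the 0 V reference.
Source V1 fixes V_0 = 5 V.
KCL at each unknown node (sum of currents leaving = 0; resistances in Ω):
  Node 1: (V_1 - 5)/200 + (V_1 - 0)/50 = 0
Collecting terms: 0.025 × V_1 = 0.025  =>  V_1 = 1 V
V_th = V_1 - V_2 = 1 - 0 = 1 V
Step 2 — R_th: zero the source — replace V1 by a short circuit (node 2 merges into node 0) — and find the resistance seen between A (node 1) and B (node 0).
Reduce the network between node 1 (A) and node 0 (B) by series/parallel combination:
  Rp1 = R1 ‖ R2 (parallel, both between nodes 0 and 1) = 1/(1/200 + 1/50) = 40 Ω
R_th = 40 Ω
I_n = V_th/R_th = 1/40 = 0.025 A, and R_n = R_th = 40 Ω

Final answer: I_n = 0.025 A, R_n = 40 Ω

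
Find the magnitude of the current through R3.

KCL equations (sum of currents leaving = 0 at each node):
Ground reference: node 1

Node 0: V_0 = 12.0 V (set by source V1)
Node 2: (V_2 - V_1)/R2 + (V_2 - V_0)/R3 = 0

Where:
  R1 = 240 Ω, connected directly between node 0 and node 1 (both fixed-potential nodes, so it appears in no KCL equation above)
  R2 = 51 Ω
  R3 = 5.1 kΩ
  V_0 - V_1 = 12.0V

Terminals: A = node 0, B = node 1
Nodal analysis, taking node 1 as the 0 V reference.
Source V1 fixes V_0 = 12 V.
KCL at each unknown node (sum of currents leaving = 0; resistances in Ω):
  Node 2: (V_2 - 0)/51 + (V_2 - 12)/5100 = 0
Collecting terms: 0.0198 × V_2 = 0.002353  =>  V_2 = 0.1188 V
I_R3 = (V_0 - V_2)/R3 = (12 - 0.1188)/5100 = 0.00233 A
|I_R3| = 0.00233 A

Final answer: |I_R3| = 0.00233 A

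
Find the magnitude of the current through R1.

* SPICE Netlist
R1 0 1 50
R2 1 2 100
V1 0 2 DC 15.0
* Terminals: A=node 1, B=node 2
Nodal analysis, taking node 2 as the 0 V reference.
Source V1 fixes V_0 = 15 V.
KCL at each unknown node (sum of currents leaving = 0; resistances in Ω):
  Node 1: (V_1 - 15)/50 + (V_1 - 0)/100 = 0
Collecting terms: 0.03 × V_1 = 0.3  =>  V_1 = 10 V
I_R1 = (V_0 - V_1)/R1 = (15 - 10)/50 = 0.1 A
|I_R1| = 0.1 A

Final answer: |I_R1| = 0.1 A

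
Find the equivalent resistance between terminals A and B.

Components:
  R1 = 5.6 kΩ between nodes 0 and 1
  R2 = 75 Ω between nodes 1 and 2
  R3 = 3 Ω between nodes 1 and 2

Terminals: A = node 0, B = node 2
Reduce the network between node 0 (A) and node 2 (B) by series/parallel combination:
  Rp1 = R2 ‖ R3 (parallel, both between nodes 1 and 2) = 1/(1/75 + 1/3) = 2.885 Ω
  Rs1 = R1 + Rp1 (series, joined only at node 1) = 5600 + 2.885 = 5603 Ω
R_eq = 5.603 kΩ

Final answer: 5.603 kΩ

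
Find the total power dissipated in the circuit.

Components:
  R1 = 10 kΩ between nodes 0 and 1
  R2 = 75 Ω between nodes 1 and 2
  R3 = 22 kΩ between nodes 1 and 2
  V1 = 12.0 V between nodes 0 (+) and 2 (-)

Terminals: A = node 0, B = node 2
Nodal analysis, taking node 2 as the 0 V reference.
Source V1 fixes V_0 = 12 V.
KCL at each unknown node (sum of currents leaving = 0; resistances in Ω):
  Node 1: (V_1 - 12)/10000 + (V_1 - 0)/75 + (V_1 - 0)/22000 = 0
Collecting terms: 0.01348 × V_1 = 0.0012  =>  V_1 = 0.08903 V
Power in each resistor, P = (ΔV)²/R:
  P_R1 = (12 - 0.08903)²/10000 = 0.01419 W
  P_R2 = (0.08903 - 0)²/75 = 0.0001057 W
  P_R3 = (0.08903 - 0)²/22000 = 0.0000003603 W
P_total = P_R1 + P_R2 + P_R3 = 0.01429 W

Final answer: 0.01429 W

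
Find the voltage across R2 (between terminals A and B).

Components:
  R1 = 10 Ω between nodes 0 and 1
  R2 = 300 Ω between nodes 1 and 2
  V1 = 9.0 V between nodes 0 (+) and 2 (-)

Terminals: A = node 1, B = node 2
R1 and R2 are in series across V1 (node 0 → node 1 → node 2), and the output A–B is taken across R2, so this is a voltage divider.
Series current: I = V1/(R1 + R2) = 9/(10 + 300) = 9/310 = 0.02903 A
V_R2 = I × R2 = V1 × R2/(R1 + R2) = 9 × 300/310 = 8.71 V

Final answer: 8.71 V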